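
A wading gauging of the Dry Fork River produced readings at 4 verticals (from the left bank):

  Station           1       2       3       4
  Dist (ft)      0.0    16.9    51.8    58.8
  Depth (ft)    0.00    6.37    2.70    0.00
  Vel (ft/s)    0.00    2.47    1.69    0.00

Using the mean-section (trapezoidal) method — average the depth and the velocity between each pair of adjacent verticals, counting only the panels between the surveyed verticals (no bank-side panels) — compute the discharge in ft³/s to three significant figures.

Panel 1-2: Δb = 16.9 ft, d̄ = (0.00+6.37)/2 = 3.185, v̄ = (0.00+2.47)/2 = 1.235 → q = 16.9×3.185×1.235 = 66.48 ft³/s
Panel 2-3: Δb = 34.9 ft, d̄ = (6.37+2.70)/2 = 4.535, v̄ = (2.47+1.69)/2 = 2.08 → q = 34.9×4.535×2.08 = 329.2 ft³/s
Panel 3-4: Δb = 7 ft, d̄ = (2.70+0.00)/2 = 1.35, v̄ = (1.69+0.00)/2 = 0.845 → q = 7×1.35×0.845 = 7.985 ft³/s
Q = Σ q = 403.7 ft³/s

404 ft³/s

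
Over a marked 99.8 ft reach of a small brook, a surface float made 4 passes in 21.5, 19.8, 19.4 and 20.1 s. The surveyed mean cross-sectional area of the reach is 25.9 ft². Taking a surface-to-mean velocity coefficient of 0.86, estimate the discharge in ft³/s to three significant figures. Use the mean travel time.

t̄ = (21.5 + 19.8 + 19.4 + 20.1) / 4 = 20.2 s
v_surface = L / t̄ = 99.8 / 20.2 = 4.941 ft/s
v_mean = 0.86 × 4.941 = 4.249 ft/s
Q = A × v_mean = 25.9 × 4.249 = 110.0 ft³/s

110 ft³/s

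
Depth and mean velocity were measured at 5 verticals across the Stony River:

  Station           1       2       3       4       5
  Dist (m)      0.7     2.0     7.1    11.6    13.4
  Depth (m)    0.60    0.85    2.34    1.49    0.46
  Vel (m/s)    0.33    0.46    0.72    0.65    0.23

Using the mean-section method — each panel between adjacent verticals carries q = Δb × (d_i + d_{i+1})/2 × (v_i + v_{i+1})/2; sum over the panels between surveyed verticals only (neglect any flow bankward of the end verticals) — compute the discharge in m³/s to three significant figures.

Panel 1-2: Δb = 1.3 m, d̄ = (0.60+0.85)/2 = 0.725, v̄ = (0.33+0.46)/2 = 0.395 → q = 1.3×0.725×0.395 = 0.3723 m³/s
Panel 2-3: Δb = 5.1 m, d̄ = (0.85+2.34)/2 = 1.595, v̄ = (0.46+0.72)/2 = 0.59 → q = 5.1×1.595×0.59 = 4.799 m³/s
Panel 3-4: Δb = 4.5 m, d̄ = (2.34+1.49)/2 = 1.915, v̄ = (0.72+0.65)/2 = 0.685 → q = 4.5×1.915×0.685 = 5.903 m³/s
Panel 4-5: Δb = 1.8 m, d̄ = (1.49+0.46)/2 = 0.975, v̄ = (0.65+0.23)/2 = 0.44 → q = 1.8×0.975×0.44 = 0.7722 m³/s
Q = Σ q = 11.85 m³/s

11.8 m³/s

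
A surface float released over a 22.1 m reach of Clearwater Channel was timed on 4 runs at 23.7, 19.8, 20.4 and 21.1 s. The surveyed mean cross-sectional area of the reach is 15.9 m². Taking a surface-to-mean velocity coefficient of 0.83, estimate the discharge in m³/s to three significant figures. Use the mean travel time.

t̄ = (23.7 + 19.8 + 20.4 + 21.1) / 4 = 21.25 s
v_surface = L / t̄ = 22.1 / 21.25 = 1.040 m/s
v_mean = 0.83 × 1.040 = 0.8632 m/s
Q = A × v_mean = 15.9 × 0.8632 = 13.72 m³/s

13.7 m³/s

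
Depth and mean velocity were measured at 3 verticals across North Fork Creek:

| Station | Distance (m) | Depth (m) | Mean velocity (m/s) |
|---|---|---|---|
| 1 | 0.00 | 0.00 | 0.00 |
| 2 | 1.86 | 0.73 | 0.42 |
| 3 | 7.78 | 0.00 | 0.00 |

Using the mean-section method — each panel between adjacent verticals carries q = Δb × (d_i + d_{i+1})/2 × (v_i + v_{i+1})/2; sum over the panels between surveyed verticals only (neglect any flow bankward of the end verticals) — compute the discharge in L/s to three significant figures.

Panel 1-2: Δb = 1.86 m, d̄ = (0.00+0.73)/2 = 0.365, v̄ = (0.00+0.42)/2 = 0.21 → q = 1.86×0.365×0.21 = 0.1426 m³/s
Panel 2-3: Δb = 5.92 m, d̄ = (0.73+0.00)/2 = 0.365, v̄ = (0.42+0.00)/2 = 0.21 → q = 5.92×0.365×0.21 = 0.4538 m³/s
Q = Σ q = 0.5963 m³/s
= 0.5963 × 1000 = 596.3 L/s

596 L/s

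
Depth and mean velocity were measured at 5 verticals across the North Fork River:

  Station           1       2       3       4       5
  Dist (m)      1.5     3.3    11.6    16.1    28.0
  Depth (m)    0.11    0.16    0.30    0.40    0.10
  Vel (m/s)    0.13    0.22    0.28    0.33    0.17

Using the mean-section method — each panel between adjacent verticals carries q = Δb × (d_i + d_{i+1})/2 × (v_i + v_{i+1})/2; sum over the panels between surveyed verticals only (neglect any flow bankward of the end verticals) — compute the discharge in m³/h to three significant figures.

6280 m³/h

Panel 1-2: Δb = 1.8 m, d̄ = (0.11+0.16)/2 = 0.135, v̄ = (0.13+0.22)/2 = 0.175 → q = 1.8×0.135×0.175 = 0.04253 m³/s
Panel 2-3: Δb = 8.3 m, d̄ = (0.16+0.30)/2 = 0.23, v̄ = (0.22+0.28)/2 = 0.25 → q = 8.3×0.23×0.25 = 0.4773 m³/s
Panel 3-4: Δb = 4.5 m, d̄ = (0.30+0.40)/2 = 0.35, v̄ = (0.28+0.33)/2 = 0.305 → q = 4.5×0.35×0.305 = 0.4804 m³/s
Panel 4-5: Δb = 11.9 m, d̄ = (0.40+0.10)/2 = 0.25, v̄ = (0.33+0.17)/2 = 0.25 → q = 11.9×0.25×0.25 = 0.7438 m³/s
Q = Σ q = 1.744 m³/s
= 1.744 × 3600 = 6278 m³/h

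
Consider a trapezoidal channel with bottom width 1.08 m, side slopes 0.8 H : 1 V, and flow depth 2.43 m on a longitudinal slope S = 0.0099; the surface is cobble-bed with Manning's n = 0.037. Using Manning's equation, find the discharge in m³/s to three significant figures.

A = (b + z·y)·y = (1.08 + 0.8×2.43)×2.43 = 7.348 m²
P = b + 2y√(1+z²) = 1.08 + 2×2.43×√(1+0.8²) = 7.304 m
R = A/P = 7.348/7.304 = 1.006 m
Q = (1/n)·A·R^(2/3)·S^(1/2) = (1/0.037) × 7.348 × 1.006^(2/3) × 0.0099^(1/2) = 19.84 m³/s

19.8 m³/s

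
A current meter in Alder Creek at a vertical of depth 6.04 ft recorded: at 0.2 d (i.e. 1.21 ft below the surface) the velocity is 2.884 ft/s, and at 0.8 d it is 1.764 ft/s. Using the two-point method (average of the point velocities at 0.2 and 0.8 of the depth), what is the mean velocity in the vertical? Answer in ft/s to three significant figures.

v̄ = (2.884 + 1.764) / 2 = 2.324 ft/s

2.32 ft/s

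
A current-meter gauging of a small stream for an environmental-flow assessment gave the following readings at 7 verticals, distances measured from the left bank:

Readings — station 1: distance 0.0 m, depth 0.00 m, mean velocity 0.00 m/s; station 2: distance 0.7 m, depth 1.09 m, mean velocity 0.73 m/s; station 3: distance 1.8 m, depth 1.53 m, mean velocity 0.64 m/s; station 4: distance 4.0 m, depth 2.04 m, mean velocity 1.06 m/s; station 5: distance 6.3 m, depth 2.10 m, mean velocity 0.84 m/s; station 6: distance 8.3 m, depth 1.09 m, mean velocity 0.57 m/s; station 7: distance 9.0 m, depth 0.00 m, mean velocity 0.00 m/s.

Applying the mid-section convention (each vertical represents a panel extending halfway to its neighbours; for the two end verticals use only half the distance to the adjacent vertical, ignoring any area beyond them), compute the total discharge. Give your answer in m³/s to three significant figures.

w_2 = (1.8 − 0.0)/2 = 0.9 m; q_2 = 0.73 × 1.09 × 0.9 = 0.7161 m³/s
w_3 = (4.0 − 0.7)/2 = 1.65 m; q_3 = 0.64 × 1.53 × 1.65 = 1.616 m³/s
w_4 = (6.3 − 1.8)/2 = 2.25 m; q_4 = 1.06 × 2.04 × 2.25 = 4.865 m³/s
w_5 = (8.3 − 4.0)/2 = 2.15 m; q_5 = 0.84 × 2.10 × 2.15 = 3.793 m³/s
w_6 = (9.0 − 6.3)/2 = 1.35 m; q_6 = 0.57 × 1.09 × 1.35 = 0.8388 m³/s
Stations 1, 7 contribute zero (depth or velocity is 0).
Q = Σ qᵢ = 11.83 m³/s

11.8 m³/s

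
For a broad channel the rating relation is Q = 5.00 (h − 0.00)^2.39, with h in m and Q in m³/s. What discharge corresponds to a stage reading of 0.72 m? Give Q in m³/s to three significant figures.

Q = 5.00 × (0.72 − 0.00)^2.39 = 5.00 × 0.72^2.39 = 2.280 m³/s

2.28 m³/s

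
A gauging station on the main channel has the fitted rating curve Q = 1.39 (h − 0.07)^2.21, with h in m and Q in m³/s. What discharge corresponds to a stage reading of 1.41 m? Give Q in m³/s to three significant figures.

Q = 1.39 × (1.41 − 0.07)^2.21 = 1.39 × 1.34^2.21 = 2.654 m³/s

2.65 m³/s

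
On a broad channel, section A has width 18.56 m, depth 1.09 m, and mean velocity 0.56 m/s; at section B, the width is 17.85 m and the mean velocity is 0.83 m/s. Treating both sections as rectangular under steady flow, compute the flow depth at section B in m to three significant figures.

Q = A₁V₁ = (18.56×1.09) × 0.56 = 11.33 m³/s
d₂ = Q/(b₂ V₂) = 11.33/(17.85×0.83) = 0.7647 m

0.765 m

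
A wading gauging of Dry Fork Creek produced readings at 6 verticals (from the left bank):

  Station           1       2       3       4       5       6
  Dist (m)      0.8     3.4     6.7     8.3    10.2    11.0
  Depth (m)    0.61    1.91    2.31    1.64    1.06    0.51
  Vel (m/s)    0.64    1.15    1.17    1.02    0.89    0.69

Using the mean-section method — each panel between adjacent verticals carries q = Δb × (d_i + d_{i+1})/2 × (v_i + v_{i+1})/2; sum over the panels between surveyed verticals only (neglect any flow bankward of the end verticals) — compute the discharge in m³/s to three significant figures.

17.4 m³/s

Panel 1-2: Δb = 2.6 m, d̄ = (0.61+1.91)/2 = 1.26, v̄ = (0.64+1.15)/2 = 0.895 → q = 2.6×1.26×0.895 = 2.932 m³/s
Panel 2-3: Δb = 3.3 m, d̄ = (1.91+2.31)/2 = 2.11, v̄ = (1.15+1.17)/2 = 1.16 → q = 3.3×2.11×1.16 = 8.077 m³/s
Panel 3-4: Δb = 1.6 m, d̄ = (2.31+1.64)/2 = 1.975, v̄ = (1.17+1.02)/2 = 1.095 → q = 1.6×1.975×1.095 = 3.460 m³/s
Panel 4-5: Δb = 1.9 m, d̄ = (1.64+1.06)/2 = 1.35, v̄ = (1.02+0.89)/2 = 0.955 → q = 1.9×1.35×0.955 = 2.450 m³/s
Panel 5-6: Δb = 0.8 m, d̄ = (1.06+0.51)/2 = 0.785, v̄ = (0.89+0.69)/2 = 0.79 → q = 0.8×0.785×0.79 = 0.4961 m³/s
Q = Σ q = 17.41 m³/s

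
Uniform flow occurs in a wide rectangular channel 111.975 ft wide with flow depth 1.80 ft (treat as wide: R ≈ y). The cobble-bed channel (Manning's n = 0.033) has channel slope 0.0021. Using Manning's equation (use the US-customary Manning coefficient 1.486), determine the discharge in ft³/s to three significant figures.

615 ft³/s

A = b·y = 111.975 × 1.80 = 201.6 ft²
Wide channel: R ≈ y = 1.80 ft
Q = (1.486/n)·A·R^(2/3)·S^(1/2) = (1.486/0.033) × 201.6 × 1.800^(2/3) × 0.0021^(1/2) = 615.4 ft³/s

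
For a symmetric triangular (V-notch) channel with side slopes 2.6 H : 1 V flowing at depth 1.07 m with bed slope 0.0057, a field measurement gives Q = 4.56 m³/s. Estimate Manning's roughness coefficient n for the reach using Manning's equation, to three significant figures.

0.0310

A = z·y² = 2.6×1.07² = 2.977 m²
P = 2y√(1+z²) = 2×1.07×√(1+2.6²) = 5.961 m
R = A/P = 2.977/5.961 = 0.4993 m
n = (1/Q)·A·R^(2/3)·S^(1/2) = (1/4.56) × 2.977 × 0.6294 × 0.07550 = 0.03102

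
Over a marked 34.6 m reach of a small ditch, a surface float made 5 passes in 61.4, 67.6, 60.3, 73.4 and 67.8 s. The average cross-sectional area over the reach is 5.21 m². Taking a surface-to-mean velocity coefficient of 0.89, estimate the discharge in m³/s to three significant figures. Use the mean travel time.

2.43 m³/s

t̄ = (61.4 + 67.6 + 60.3 + 73.4 + 67.8) / 5 = 66.1 s
v_surface = L / t̄ = 34.6 / 66.1 = 0.5234 m/s
v_mean = 0.89 × 0.5234 = 0.4659 m/s
Q = A × v_mean = 5.21 × 0.4659 = 2.427 m³/s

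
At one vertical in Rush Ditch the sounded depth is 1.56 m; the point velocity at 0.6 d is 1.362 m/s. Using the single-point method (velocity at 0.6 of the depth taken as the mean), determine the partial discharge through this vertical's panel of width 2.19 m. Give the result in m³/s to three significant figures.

4.65 m³/s

v̄ = v₀.₆ = 1.362 m/s
q = v̄ × d × w = 1.362 × 1.56 × 2.19 = 4.653 m³/s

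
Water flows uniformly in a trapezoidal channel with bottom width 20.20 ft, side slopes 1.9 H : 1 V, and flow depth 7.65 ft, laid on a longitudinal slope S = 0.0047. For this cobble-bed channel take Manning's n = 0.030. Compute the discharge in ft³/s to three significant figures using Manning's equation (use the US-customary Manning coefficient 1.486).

2640 ft³/s

A = (b + z·y)·y = (20.20 + 1.9×7.65)×7.65 = 265.7 ft²
P = b + 2y√(1+z²) = 20.20 + 2×7.65×√(1+1.9²) = 53.05 ft
R = A/P = 265.7/53.05 = 5.009 ft
Q = (1.486/n)·A·R^(2/3)·S^(1/2) = (1.486/0.030) × 265.7 × 5.009^(2/3) × 0.0047^(1/2) = 2642 ft³/s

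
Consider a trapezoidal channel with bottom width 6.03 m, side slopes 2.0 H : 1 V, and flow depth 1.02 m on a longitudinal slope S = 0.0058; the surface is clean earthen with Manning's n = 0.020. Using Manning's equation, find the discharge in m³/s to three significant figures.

A = (b + z·y)·y = (6.03 + 2.0×1.02)×1.02 = 8.231 m²
P = b + 2y√(1+z²) = 6.03 + 2×1.02×√(1+2.0²) = 10.59 m
R = A/P = 8.231/10.59 = 0.7772 m
Q = (1/n)·A·R^(2/3)·S^(1/2) = (1/0.020) × 8.231 × 0.7772^(2/3) × 0.0058^(1/2) = 26.50 m³/s

26.5 m³/s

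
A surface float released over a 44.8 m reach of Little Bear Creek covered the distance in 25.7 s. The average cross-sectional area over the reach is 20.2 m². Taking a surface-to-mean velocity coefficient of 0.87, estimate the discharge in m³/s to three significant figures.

30.6 m³/s

v_surface = L / t̄ = 44.8 / 25.7 = 1.743 m/s
v_mean = 0.87 × 1.743 = 1.517 m/s
Q = A × v_mean = 20.2 × 1.517 = 30.63 m³/s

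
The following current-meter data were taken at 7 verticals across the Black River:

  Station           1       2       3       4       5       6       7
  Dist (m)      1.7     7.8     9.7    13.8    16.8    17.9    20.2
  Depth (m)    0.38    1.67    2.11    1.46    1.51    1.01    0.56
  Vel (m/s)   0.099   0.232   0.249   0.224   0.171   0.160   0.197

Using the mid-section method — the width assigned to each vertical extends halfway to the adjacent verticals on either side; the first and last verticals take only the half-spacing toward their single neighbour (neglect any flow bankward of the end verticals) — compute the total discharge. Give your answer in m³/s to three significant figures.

5.33 m³/s

w_1 = (7.8 − 1.7)/2 = 3.05 m; q_1 = 0.099 × 0.38 × 3.05 = 0.1147 m³/s
w_2 = (9.7 − 1.7)/2 = 4 m; q_2 = 0.232 × 1.67 × 4 = 1.550 m³/s
w_3 = (13.8 − 7.8)/2 = 3 m; q_3 = 0.249 × 2.11 × 3 = 1.576 m³/s
w_4 = (16.8 − 9.7)/2 = 3.55 m; q_4 = 0.224 × 1.46 × 3.55 = 1.161 m³/s
w_5 = (17.9 − 13.8)/2 = 2.05 m; q_5 = 0.171 × 1.51 × 2.05 = 0.5293 m³/s
w_6 = (20.2 − 16.8)/2 = 1.7 m; q_6 = 0.160 × 1.01 × 1.7 = 0.2747 m³/s
w_7 = (20.2 − 17.9)/2 = 1.15 m; q_7 = 0.197 × 0.56 × 1.15 = 0.1269 m³/s
Q = Σ qᵢ = 5.333 m³/s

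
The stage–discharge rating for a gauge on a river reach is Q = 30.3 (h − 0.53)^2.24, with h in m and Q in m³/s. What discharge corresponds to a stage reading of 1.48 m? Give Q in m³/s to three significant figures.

27.0 m³/s

Q = 30.3 × (1.48 − 0.53)^2.24 = 30.3 × 0.95^2.24 = 27.01 m³/s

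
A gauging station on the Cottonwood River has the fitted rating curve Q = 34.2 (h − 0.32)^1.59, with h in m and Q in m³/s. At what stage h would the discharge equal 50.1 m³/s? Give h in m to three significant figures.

h − h₀ = (Q/C)^(1/b) = (50.1/34.2)^(1/1.59) = 1.271 m
h = 0.32 + 1.271 = 1.591 m

1.59 m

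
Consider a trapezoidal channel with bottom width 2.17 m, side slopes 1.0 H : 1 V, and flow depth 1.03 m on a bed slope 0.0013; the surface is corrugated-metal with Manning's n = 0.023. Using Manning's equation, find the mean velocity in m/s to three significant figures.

A = (b + z·y)·y = (2.17 + 1.0×1.03)×1.03 = 3.296 m²
P = b + 2y√(1+z²) = 2.17 + 2×1.03×√(1+1.0²) = 5.083 m
R = A/P = 3.296/5.083 = 0.6484 m
Q = (1/n)·A·R^(2/3)·S^(1/2) = (1/0.023) × 3.296 × 0.6484^(2/3) × 0.0013^(1/2) = 3.871 m³/s
V = Q/A = 3.871/3.296 = 1.174 m/s

1.17 m/s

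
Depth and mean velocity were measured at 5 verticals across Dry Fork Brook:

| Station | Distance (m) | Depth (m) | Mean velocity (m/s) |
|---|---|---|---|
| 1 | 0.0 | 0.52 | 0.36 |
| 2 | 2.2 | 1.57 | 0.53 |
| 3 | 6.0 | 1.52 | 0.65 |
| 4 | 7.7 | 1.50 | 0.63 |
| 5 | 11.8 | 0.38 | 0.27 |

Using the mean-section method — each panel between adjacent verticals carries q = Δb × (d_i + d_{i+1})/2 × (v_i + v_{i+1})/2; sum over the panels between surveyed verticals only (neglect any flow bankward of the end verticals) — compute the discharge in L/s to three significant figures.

7860 L/s

Panel 1-2: Δb = 2.2 m, d̄ = (0.52+1.57)/2 = 1.045, v̄ = (0.36+0.53)/2 = 0.445 → q = 2.2×1.045×0.445 = 1.023 m³/s
Panel 2-3: Δb = 3.8 m, d̄ = (1.57+1.52)/2 = 1.545, v̄ = (0.53+0.65)/2 = 0.59 → q = 3.8×1.545×0.59 = 3.464 m³/s
Panel 3-4: Δb = 1.7 m, d̄ = (1.52+1.50)/2 = 1.51, v̄ = (0.65+0.63)/2 = 0.64 → q = 1.7×1.51×0.64 = 1.643 m³/s
Panel 4-5: Δb = 4.1 m, d̄ = (1.50+0.38)/2 = 0.94, v̄ = (0.63+0.27)/2 = 0.45 → q = 4.1×0.94×0.45 = 1.734 m³/s
Q = Σ q = 7.864 m³/s
= 7.864 × 1000 = 7864 L/s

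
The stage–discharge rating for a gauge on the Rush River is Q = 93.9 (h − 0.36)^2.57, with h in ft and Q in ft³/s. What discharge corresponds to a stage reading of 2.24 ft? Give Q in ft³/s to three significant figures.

476 ft³/s

Q = 93.9 × (2.24 − 0.36)^2.57 = 93.9 × 1.88^2.57 = 475.6 ft³/s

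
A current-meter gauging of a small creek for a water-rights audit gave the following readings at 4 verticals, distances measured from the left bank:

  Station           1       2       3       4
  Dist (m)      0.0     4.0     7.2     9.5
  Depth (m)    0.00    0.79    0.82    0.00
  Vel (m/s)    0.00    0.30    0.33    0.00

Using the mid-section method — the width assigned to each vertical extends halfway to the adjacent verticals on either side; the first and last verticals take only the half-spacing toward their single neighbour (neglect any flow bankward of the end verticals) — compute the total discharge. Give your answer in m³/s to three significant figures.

1.60 m³/s

w_2 = (7.2 − 0.0)/2 = 3.6 m; q_2 = 0.30 × 0.79 × 3.6 = 0.8532 m³/s
w_3 = (9.5 − 4.0)/2 = 2.75 m; q_3 = 0.33 × 0.82 × 2.75 = 0.7442 m³/s
Stations 1, 4 contribute zero (depth or velocity is 0).
Q = Σ qᵢ = 1.597 m³/s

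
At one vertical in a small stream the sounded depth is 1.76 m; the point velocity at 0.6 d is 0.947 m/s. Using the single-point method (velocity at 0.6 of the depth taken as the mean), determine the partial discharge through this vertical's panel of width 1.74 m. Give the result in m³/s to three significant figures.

2.90 m³/s

v̄ = v₀.₆ = 0.947 m/s
q = v̄ × d × w = 0.9470 × 1.76 × 1.74 = 2.900 m³/s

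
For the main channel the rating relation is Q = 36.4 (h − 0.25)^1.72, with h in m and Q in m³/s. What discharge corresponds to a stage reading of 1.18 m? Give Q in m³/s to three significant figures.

32.1 m³/s

Q = 36.4 × (1.18 − 0.25)^1.72 = 36.4 × 0.93^1.72 = 32.13 m³/s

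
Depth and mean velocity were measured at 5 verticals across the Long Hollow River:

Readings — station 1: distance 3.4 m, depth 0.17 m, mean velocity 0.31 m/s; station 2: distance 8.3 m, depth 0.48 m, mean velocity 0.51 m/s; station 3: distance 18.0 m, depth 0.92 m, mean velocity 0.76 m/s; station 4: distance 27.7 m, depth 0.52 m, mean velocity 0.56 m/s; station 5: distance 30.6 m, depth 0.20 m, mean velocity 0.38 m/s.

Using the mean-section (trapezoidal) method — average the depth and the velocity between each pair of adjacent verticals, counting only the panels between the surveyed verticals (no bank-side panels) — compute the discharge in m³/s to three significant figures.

Panel 1-2: Δb = 4.9 m, d̄ = (0.17+0.48)/2 = 0.325, v̄ = (0.31+0.51)/2 = 0.41 → q = 4.9×0.325×0.41 = 0.6529 m³/s
Panel 2-3: Δb = 9.7 m, d̄ = (0.48+0.92)/2 = 0.7, v̄ = (0.51+0.76)/2 = 0.635 → q = 9.7×0.7×0.635 = 4.312 m³/s
Panel 3-4: Δb = 9.7 m, d̄ = (0.92+0.52)/2 = 0.72, v̄ = (0.76+0.56)/2 = 0.66 → q = 9.7×0.72×0.66 = 4.609 m³/s
Panel 4-5: Δb = 2.9 m, d̄ = (0.52+0.20)/2 = 0.36, v̄ = (0.56+0.38)/2 = 0.47 → q = 2.9×0.36×0.47 = 0.4907 m³/s
Q = Σ q = 10.06 m³/s

10.1 m³/s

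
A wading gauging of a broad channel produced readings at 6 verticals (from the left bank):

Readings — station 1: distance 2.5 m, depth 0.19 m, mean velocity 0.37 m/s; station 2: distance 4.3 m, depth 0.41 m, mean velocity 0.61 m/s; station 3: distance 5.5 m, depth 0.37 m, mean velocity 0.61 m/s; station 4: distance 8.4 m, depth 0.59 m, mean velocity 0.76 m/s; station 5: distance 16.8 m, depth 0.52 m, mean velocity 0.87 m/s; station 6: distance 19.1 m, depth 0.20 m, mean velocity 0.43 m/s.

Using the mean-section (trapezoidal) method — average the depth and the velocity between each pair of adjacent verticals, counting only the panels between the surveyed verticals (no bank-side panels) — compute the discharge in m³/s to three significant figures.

Panel 1-2: Δb = 1.8 m, d̄ = (0.19+0.41)/2 = 0.3, v̄ = (0.37+0.61)/2 = 0.49 → q = 1.8×0.3×0.49 = 0.2646 m³/s
Panel 2-3: Δb = 1.2 m, d̄ = (0.41+0.37)/2 = 0.39, v̄ = (0.61+0.61)/2 = 0.61 → q = 1.2×0.39×0.61 = 0.2855 m³/s
Panel 3-4: Δb = 2.9 m, d̄ = (0.37+0.59)/2 = 0.48, v̄ = (0.61+0.76)/2 = 0.685 → q = 2.9×0.48×0.685 = 0.9535 m³/s
Panel 4-5: Δb = 8.4 m, d̄ = (0.59+0.52)/2 = 0.555, v̄ = (0.76+0.87)/2 = 0.815 → q = 8.4×0.555×0.815 = 3.800 m³/s
Panel 5-6: Δb = 2.3 m, d̄ = (0.52+0.20)/2 = 0.36, v̄ = (0.87+0.43)/2 = 0.65 → q = 2.3×0.36×0.65 = 0.5382 m³/s
Q = Σ q = 5.841 m³/s

5.84 m³/s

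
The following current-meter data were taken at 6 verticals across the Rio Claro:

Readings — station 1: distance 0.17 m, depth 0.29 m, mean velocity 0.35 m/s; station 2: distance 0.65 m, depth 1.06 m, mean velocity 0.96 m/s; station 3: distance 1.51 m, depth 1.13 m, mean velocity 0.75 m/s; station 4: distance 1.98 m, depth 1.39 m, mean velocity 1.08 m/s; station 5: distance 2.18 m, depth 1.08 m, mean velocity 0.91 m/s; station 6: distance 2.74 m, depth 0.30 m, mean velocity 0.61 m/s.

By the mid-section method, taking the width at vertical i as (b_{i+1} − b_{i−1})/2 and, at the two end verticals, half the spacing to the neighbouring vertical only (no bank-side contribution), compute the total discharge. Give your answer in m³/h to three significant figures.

7910 m³/h

w_1 = (0.65 − 0.17)/2 = 0.24 m; q_1 = 0.35 × 0.29 × 0.24 = 0.02436 m³/s
w_2 = (1.51 − 0.17)/2 = 0.67 m; q_2 = 0.96 × 1.06 × 0.67 = 0.6818 m³/s
w_3 = (1.98 − 0.65)/2 = 0.665 m; q_3 = 0.75 × 1.13 × 0.665 = 0.5636 m³/s
w_4 = (2.18 − 1.51)/2 = 0.335 m; q_4 = 1.08 × 1.39 × 0.335 = 0.5029 m³/s
w_5 = (2.74 − 1.98)/2 = 0.38 m; q_5 = 0.91 × 1.08 × 0.38 = 0.3735 m³/s
w_6 = (2.74 − 2.18)/2 = 0.28 m; q_6 = 0.61 × 0.30 × 0.28 = 0.05124 m³/s
Q = Σ qᵢ = 2.197 m³/s
= 2.197 × 3600 = 7910 m³/h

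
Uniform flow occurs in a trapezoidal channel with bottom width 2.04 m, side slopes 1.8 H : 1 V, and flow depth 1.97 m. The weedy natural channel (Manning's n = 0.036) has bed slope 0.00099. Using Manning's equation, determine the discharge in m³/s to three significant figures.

10.1 m³/s

A = (b + z·y)·y = (2.04 + 1.8×1.97)×1.97 = 11.00 m²
P = b + 2y√(1+z²) = 2.04 + 2×1.97×√(1+1.8²) = 10.15 m
R = A/P = 11.00/10.15 = 1.084 m
Q = (1/n)·A·R^(2/3)·S^(1/2) = (1/0.036) × 11.00 × 1.084^(2/3) × 0.00099^(1/2) = 10.15 m³/s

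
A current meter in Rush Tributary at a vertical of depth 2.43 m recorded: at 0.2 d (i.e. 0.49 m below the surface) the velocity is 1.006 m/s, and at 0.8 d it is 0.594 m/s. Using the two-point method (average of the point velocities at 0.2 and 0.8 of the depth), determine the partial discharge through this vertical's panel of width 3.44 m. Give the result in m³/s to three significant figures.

v̄ = (1.006 + 0.594) / 2 = 0.8000 m/s
q = v̄ × d × w = 0.8000 × 2.43 × 3.44 = 6.687 m³/s

6.69 m³/s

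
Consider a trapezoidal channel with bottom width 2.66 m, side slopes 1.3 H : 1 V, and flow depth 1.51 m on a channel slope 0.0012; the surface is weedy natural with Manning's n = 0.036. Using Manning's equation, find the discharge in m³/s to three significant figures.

A = (b + z·y)·y = (2.66 + 1.3×1.51)×1.51 = 6.981 m²
P = b + 2y√(1+z²) = 2.66 + 2×1.51×√(1+1.3²) = 7.613 m
R = A/P = 6.981/7.613 = 0.9169 m
Q = (1/n)·A·R^(2/3)·S^(1/2) = (1/0.036) × 6.981 × 0.9169^(2/3) × 0.0012^(1/2) = 6.340 m³/s

6.34 m³/s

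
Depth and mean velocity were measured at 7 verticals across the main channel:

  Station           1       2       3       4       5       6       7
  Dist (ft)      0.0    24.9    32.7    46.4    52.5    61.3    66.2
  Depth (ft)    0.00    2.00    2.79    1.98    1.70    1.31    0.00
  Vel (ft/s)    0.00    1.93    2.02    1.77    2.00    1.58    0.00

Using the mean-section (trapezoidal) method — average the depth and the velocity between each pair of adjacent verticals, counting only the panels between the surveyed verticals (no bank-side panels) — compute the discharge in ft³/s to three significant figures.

Panel 1-2: Δb = 24.9 ft, d̄ = (0.00+2.00)/2 = 1, v̄ = (0.00+1.93)/2 = 0.965 → q = 24.9×1×0.965 = 24.03 ft³/s
Panel 2-3: Δb = 7.8 ft, d̄ = (2.00+2.79)/2 = 2.395, v̄ = (1.93+2.02)/2 = 1.975 → q = 7.8×2.395×1.975 = 36.89 ft³/s
Panel 3-4: Δb = 13.7 ft, d̄ = (2.79+1.98)/2 = 2.385, v̄ = (2.02+1.77)/2 = 1.895 → q = 13.7×2.385×1.895 = 61.92 ft³/s
Panel 4-5: Δb = 6.1 ft, d̄ = (1.98+1.70)/2 = 1.84, v̄ = (1.77+2.00)/2 = 1.885 → q = 6.1×1.84×1.885 = 21.16 ft³/s
Panel 5-6: Δb = 8.8 ft, d̄ = (1.70+1.31)/2 = 1.505, v̄ = (2.00+1.58)/2 = 1.79 → q = 8.8×1.505×1.79 = 23.71 ft³/s
Panel 6-7: Δb = 4.9 ft, d̄ = (1.31+0.00)/2 = 0.655, v̄ = (1.58+0.00)/2 = 0.79 → q = 4.9×0.655×0.79 = 2.536 ft³/s
Q = Σ q = 170.2 ft³/s

170 ft³/s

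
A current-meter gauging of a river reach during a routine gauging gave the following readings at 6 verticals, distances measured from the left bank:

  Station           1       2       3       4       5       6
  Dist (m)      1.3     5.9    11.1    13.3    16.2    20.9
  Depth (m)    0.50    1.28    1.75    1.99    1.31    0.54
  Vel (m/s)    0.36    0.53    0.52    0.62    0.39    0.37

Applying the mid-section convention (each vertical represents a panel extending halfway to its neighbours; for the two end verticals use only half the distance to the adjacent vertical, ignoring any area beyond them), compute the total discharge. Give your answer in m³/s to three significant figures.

12.7 m³/s

w_1 = (5.9 − 1.3)/2 = 2.3 m; q_1 = 0.36 × 0.50 × 2.3 = 0.4140 m³/s
w_2 = (11.1 − 1.3)/2 = 4.9 m; q_2 = 0.53 × 1.28 × 4.9 = 3.324 m³/s
w_3 = (13.3 − 5.9)/2 = 3.7 m; q_3 = 0.52 × 1.75 × 3.7 = 3.367 m³/s
w_4 = (16.2 − 11.1)/2 = 2.55 m; q_4 = 0.62 × 1.99 × 2.55 = 3.146 m³/s
w_5 = (20.9 − 13.3)/2 = 3.8 m; q_5 = 0.39 × 1.31 × 3.8 = 1.941 m³/s
w_6 = (20.9 − 16.2)/2 = 2.35 m; q_6 = 0.37 × 0.54 × 2.35 = 0.4695 m³/s
Q = Σ qᵢ = 12.66 m³/s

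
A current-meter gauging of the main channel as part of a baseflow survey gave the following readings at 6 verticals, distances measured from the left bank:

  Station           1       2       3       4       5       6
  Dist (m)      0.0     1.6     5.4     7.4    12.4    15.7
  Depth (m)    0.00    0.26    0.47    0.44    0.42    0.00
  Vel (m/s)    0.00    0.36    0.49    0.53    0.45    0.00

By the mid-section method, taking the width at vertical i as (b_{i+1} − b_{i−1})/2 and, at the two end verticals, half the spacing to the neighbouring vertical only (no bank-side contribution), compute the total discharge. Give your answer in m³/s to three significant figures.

w_2 = (5.4 − 0.0)/2 = 2.7 m; q_2 = 0.36 × 0.26 × 2.7 = 0.2527 m³/s
w_3 = (7.4 − 1.6)/2 = 2.9 m; q_3 = 0.49 × 0.47 × 2.9 = 0.6679 m³/s
w_4 = (12.4 − 5.4)/2 = 3.5 m; q_4 = 0.53 × 0.44 × 3.5 = 0.8162 m³/s
w_5 = (15.7 − 7.4)/2 = 4.15 m; q_5 = 0.45 × 0.42 × 4.15 = 0.7844 m³/s
Stations 1, 6 contribute zero (depth or velocity is 0).
Q = Σ qᵢ = 2.521 m³/s

2.52 m³/s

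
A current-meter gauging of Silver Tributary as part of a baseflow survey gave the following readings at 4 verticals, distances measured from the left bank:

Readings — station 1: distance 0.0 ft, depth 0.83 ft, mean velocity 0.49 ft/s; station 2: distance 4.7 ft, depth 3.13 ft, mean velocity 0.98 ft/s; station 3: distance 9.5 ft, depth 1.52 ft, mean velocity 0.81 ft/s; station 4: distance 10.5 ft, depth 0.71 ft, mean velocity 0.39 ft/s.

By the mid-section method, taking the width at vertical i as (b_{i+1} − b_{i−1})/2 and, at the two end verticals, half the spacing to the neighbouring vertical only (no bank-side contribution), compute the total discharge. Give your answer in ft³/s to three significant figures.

w_1 = (4.7 − 0.0)/2 = 2.35 ft; q_1 = 0.49 × 0.83 × 2.35 = 0.9557 ft³/s
w_2 = (9.5 − 0.0)/2 = 4.75 ft; q_2 = 0.98 × 3.13 × 4.75 = 14.57 ft³/s
w_3 = (10.5 − 4.7)/2 = 2.9 ft; q_3 = 0.81 × 1.52 × 2.9 = 3.570 ft³/s
w_4 = (10.5 − 9.5)/2 = 0.5 ft; q_4 = 0.39 × 0.71 × 0.5 = 0.1385 ft³/s
Q = Σ qᵢ = 19.23 ft³/s

19.2 ft³/s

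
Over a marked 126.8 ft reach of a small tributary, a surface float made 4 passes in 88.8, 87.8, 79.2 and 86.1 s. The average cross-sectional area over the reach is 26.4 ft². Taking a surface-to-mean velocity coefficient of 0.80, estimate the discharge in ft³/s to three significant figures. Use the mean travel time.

t̄ = (88.8 + 87.8 + 79.2 + 86.1) / 4 = 85.475 s
v_surface = L / t̄ = 126.8 / 85.475 = 1.483 ft/s
v_mean = 0.80 × 1.483 = 1.187 ft/s
Q = A × v_mean = 26.4 × 1.187 = 31.33 ft³/s

31.3 ft³/s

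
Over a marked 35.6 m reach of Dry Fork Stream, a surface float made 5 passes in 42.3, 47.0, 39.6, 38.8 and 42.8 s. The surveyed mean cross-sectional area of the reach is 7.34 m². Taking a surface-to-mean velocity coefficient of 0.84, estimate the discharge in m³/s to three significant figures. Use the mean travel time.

t̄ = (42.3 + 47.0 + 39.6 + 38.8 + 42.8) / 5 = 42.1 s
v_surface = L / t̄ = 35.6 / 42.1 = 0.8456 m/s
v_mean = 0.84 × 0.8456 = 0.7103 m/s
Q = A × v_mean = 7.34 × 0.7103 = 5.214 m³/s

5.21 m³/s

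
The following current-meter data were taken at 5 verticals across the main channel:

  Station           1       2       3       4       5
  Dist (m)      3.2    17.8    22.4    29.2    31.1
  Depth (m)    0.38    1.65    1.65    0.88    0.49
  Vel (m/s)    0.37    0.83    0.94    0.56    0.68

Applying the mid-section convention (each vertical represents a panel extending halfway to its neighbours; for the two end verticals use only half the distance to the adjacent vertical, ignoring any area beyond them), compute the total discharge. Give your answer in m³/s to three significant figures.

25.5 m³/s

w_1 = (17.8 − 3.2)/2 = 7.3 m; q_1 = 0.37 × 0.38 × 7.3 = 1.026 m³/s
w_2 = (22.4 − 3.2)/2 = 9.6 m; q_2 = 0.83 × 1.65 × 9.6 = 13.15 m³/s
w_3 = (29.2 − 17.8)/2 = 5.7 m; q_3 = 0.94 × 1.65 × 5.7 = 8.841 m³/s
w_4 = (31.1 − 22.4)/2 = 4.35 m; q_4 = 0.56 × 0.88 × 4.35 = 2.144 m³/s
w_5 = (31.1 − 29.2)/2 = 0.95 m; q_5 = 0.68 × 0.49 × 0.95 = 0.3165 m³/s
Q = Σ qᵢ = 25.47 m³/s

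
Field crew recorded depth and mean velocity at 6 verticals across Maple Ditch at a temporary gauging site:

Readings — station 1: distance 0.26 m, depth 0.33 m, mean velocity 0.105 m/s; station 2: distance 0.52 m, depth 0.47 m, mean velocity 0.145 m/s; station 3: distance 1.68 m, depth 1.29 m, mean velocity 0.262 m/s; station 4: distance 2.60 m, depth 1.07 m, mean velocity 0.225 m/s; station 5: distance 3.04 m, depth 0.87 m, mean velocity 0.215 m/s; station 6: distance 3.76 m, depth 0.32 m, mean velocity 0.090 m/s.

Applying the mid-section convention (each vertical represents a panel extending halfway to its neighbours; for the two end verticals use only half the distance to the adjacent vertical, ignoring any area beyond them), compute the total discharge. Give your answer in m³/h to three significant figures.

w_1 = (0.52 − 0.26)/2 = 0.13 m; q_1 = 0.105 × 0.33 × 0.13 = 0.004505 m³/s
w_2 = (1.68 − 0.26)/2 = 0.71 m; q_2 = 0.145 × 0.47 × 0.71 = 0.04839 m³/s
w_3 = (2.60 − 0.52)/2 = 1.04 m; q_3 = 0.262 × 1.29 × 1.04 = 0.3515 m³/s
w_4 = (3.04 − 1.68)/2 = 0.68 m; q_4 = 0.225 × 1.07 × 0.68 = 0.1637 m³/s
w_5 = (3.76 − 2.60)/2 = 0.58 m; q_5 = 0.215 × 0.87 × 0.58 = 0.1085 m³/s
w_6 = (3.76 − 3.04)/2 = 0.36 m; q_6 = 0.090 × 0.32 × 0.36 = 0.01037 m³/s
Q = Σ qᵢ = 0.6870 m³/s
= 0.6870 × 3600 = 2473 m³/h

2470 m³/h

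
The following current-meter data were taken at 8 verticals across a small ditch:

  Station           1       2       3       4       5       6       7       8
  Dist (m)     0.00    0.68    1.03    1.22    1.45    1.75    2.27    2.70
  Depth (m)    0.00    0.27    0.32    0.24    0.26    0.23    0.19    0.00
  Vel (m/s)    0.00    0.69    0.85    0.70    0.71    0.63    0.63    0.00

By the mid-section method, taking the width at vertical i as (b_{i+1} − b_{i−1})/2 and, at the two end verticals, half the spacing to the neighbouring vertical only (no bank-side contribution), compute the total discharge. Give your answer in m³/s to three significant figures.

0.370 m³/s

w_2 = (1.03 − 0.00)/2 = 0.515 m; q_2 = 0.69 × 0.27 × 0.515 = 0.09594 m³/s
w_3 = (1.22 − 0.68)/2 = 0.27 m; q_3 = 0.85 × 0.32 × 0.27 = 0.07344 m³/s
w_4 = (1.45 − 1.03)/2 = 0.21 m; q_4 = 0.70 × 0.24 × 0.21 = 0.03528 m³/s
w_5 = (1.75 − 1.22)/2 = 0.265 m; q_5 = 0.71 × 0.26 × 0.265 = 0.04892 m³/s
w_6 = (2.27 − 1.45)/2 = 0.41 m; q_6 = 0.63 × 0.23 × 0.41 = 0.05941 m³/s
w_7 = (2.70 − 1.75)/2 = 0.475 m; q_7 = 0.63 × 0.19 × 0.475 = 0.05686 m³/s
Stations 1, 8 contribute zero (depth or velocity is 0).
Q = Σ qᵢ = 0.3699 m³/s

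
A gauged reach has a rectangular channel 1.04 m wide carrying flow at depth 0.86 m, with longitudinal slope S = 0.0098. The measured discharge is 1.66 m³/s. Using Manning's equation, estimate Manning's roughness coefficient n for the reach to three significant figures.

0.0252

A = b·y = 1.04 × 0.86 = 0.8944 m²
P = b + 2y = 1.04 + 2×0.86 = 2.760 m
R = A/P = 0.8944/2.760 = 0.3241 m
n = (1/Q)·A·R^(2/3)·S^(1/2) = (1/1.66) × 0.8944 × 0.4718 × 0.09899 = 0.02516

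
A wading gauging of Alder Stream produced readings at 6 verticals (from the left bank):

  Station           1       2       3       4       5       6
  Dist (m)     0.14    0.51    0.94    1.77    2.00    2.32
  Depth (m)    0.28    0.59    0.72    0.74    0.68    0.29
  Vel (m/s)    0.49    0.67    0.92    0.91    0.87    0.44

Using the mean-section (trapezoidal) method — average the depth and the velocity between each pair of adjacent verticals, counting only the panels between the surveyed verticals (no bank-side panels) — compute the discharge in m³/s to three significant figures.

1.12 m³/s

Panel 1-2: Δb = 0.37 m, d̄ = (0.28+0.59)/2 = 0.435, v̄ = (0.49+0.67)/2 = 0.58 → q = 0.37×0.435×0.58 = 0.09335 m³/s
Panel 2-3: Δb = 0.43 m, d̄ = (0.59+0.72)/2 = 0.655, v̄ = (0.67+0.92)/2 = 0.795 → q = 0.43×0.655×0.795 = 0.2239 m³/s
Panel 3-4: Δb = 0.83 m, d̄ = (0.72+0.74)/2 = 0.73, v̄ = (0.92+0.91)/2 = 0.915 → q = 0.83×0.73×0.915 = 0.5544 m³/s
Panel 4-5: Δb = 0.23 m, d̄ = (0.74+0.68)/2 = 0.71, v̄ = (0.91+0.87)/2 = 0.89 → q = 0.23×0.71×0.89 = 0.1453 m³/s
Panel 5-6: Δb = 0.32 m, d̄ = (0.68+0.29)/2 = 0.485, v̄ = (0.87+0.44)/2 = 0.655 → q = 0.32×0.485×0.655 = 0.1017 m³/s
Q = Σ q = 1.119 m³/s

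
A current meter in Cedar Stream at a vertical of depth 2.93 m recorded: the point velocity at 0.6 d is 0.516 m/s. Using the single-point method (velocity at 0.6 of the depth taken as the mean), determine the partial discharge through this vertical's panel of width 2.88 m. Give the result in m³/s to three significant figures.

4.35 m³/s

v̄ = v₀.₆ = 0.516 m/s
q = v̄ × d × w = 0.5160 × 2.93 × 2.88 = 4.354 m³/s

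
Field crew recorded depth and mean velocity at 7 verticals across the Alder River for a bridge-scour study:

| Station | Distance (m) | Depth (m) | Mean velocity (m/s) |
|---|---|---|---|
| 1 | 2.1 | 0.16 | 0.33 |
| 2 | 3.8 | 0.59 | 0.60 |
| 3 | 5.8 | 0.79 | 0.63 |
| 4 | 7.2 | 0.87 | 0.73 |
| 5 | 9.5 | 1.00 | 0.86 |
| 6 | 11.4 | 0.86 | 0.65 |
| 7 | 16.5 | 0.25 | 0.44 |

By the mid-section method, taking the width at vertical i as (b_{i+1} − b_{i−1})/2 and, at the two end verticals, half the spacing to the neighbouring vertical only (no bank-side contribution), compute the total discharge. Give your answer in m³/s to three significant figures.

6.76 m³/s

w_1 = (3.8 − 2.1)/2 = 0.85 m; q_1 = 0.33 × 0.16 × 0.85 = 0.04488 m³/s
w_2 = (5.8 − 2.1)/2 = 1.85 m; q_2 = 0.60 × 0.59 × 1.85 = 0.6549 m³/s
w_3 = (7.2 − 3.8)/2 = 1.7 m; q_3 = 0.63 × 0.79 × 1.7 = 0.8461 m³/s
w_4 = (9.5 − 5.8)/2 = 1.85 m; q_4 = 0.73 × 0.87 × 1.85 = 1.175 m³/s
w_5 = (11.4 − 7.2)/2 = 2.1 m; q_5 = 0.86 × 1.00 × 2.1 = 1.806 m³/s
w_6 = (16.5 − 9.5)/2 = 3.5 m; q_6 = 0.65 × 0.86 × 3.5 = 1.957 m³/s
w_7 = (16.5 − 11.4)/2 = 2.55 m; q_7 = 0.44 × 0.25 × 2.55 = 0.2805 m³/s
Q = Σ qᵢ = 6.764 m³/s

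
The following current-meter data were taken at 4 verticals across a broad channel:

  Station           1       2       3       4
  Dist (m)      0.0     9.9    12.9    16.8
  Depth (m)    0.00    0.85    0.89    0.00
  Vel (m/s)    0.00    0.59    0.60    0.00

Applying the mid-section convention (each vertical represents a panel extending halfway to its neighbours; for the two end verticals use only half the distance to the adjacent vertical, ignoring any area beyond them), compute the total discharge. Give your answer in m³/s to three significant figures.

w_2 = (12.9 − 0.0)/2 = 6.45 m; q_2 = 0.59 × 0.85 × 6.45 = 3.235 m³/s
w_3 = (16.8 − 9.9)/2 = 3.45 m; q_3 = 0.60 × 0.89 × 3.45 = 1.842 m³/s
Stations 1, 4 contribute zero (depth or velocity is 0).
Q = Σ qᵢ = 5.077 m³/s

5.08 m³/s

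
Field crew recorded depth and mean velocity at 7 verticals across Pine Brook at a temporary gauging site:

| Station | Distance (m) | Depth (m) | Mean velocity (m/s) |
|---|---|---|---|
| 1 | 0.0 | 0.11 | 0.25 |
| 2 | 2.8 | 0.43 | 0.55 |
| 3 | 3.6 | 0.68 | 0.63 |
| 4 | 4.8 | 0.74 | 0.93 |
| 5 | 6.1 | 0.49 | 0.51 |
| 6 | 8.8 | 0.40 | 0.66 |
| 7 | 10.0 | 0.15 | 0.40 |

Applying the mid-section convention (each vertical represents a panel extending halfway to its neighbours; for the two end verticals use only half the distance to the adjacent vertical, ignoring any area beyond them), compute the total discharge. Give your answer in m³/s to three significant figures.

w_1 = (2.8 − 0.0)/2 = 1.4 m; q_1 = 0.25 × 0.11 × 1.4 = 0.03850 m³/s
w_2 = (3.6 − 0.0)/2 = 1.8 m; q_2 = 0.55 × 0.43 × 1.8 = 0.4257 m³/s
w_3 = (4.8 − 2.8)/2 = 1 m; q_3 = 0.63 × 0.68 × 1 = 0.4284 m³/s
w_4 = (6.1 − 3.6)/2 = 1.25 m; q_4 = 0.93 × 0.74 × 1.25 = 0.8603 m³/s
w_5 = (8.8 − 4.8)/2 = 2 m; q_5 = 0.51 × 0.49 × 2 = 0.4998 m³/s
w_6 = (10.0 − 6.1)/2 = 1.95 m; q_6 = 0.66 × 0.40 × 1.95 = 0.5148 m³/s
w_7 = (10.0 − 8.8)/2 = 0.6 m; q_7 = 0.40 × 0.15 × 0.6 = 0.03600 m³/s
Q = Σ qᵢ = 2.803 m³/s

2.80 m³/s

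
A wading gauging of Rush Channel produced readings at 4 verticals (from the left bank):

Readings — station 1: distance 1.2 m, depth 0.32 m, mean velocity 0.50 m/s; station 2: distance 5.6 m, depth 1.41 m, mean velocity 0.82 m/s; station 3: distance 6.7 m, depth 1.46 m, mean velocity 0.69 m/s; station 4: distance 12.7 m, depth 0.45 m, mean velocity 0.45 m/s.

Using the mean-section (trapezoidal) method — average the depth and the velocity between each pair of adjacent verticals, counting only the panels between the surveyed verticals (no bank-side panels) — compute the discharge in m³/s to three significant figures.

Panel 1-2: Δb = 4.4 m, d̄ = (0.32+1.41)/2 = 0.865, v̄ = (0.50+0.82)/2 = 0.66 → q = 4.4×0.865×0.66 = 2.512 m³/s
Panel 2-3: Δb = 1.1 m, d̄ = (1.41+1.46)/2 = 1.435, v̄ = (0.82+0.69)/2 = 0.755 → q = 1.1×1.435×0.755 = 1.192 m³/s
Panel 3-4: Δb = 6 m, d̄ = (1.46+0.45)/2 = 0.955, v̄ = (0.69+0.45)/2 = 0.57 → q = 6×0.955×0.57 = 3.266 m³/s
Q = Σ q = 6.970 m³/s

6.97 m³/s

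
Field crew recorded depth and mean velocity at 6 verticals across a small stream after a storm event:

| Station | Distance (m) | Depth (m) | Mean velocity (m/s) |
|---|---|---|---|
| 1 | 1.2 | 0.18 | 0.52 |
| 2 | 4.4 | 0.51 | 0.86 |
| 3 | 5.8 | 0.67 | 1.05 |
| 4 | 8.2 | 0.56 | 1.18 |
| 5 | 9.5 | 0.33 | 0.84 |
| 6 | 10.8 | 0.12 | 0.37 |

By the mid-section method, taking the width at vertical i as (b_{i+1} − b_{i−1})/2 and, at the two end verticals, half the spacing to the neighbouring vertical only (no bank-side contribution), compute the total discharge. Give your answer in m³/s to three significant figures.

w_1 = (4.4 − 1.2)/2 = 1.6 m; q_1 = 0.52 × 0.18 × 1.6 = 0.1498 m³/s
w_2 = (5.8 − 1.2)/2 = 2.3 m; q_2 = 0.86 × 0.51 × 2.3 = 1.009 m³/s
w_3 = (8.2 − 4.4)/2 = 1.9 m; q_3 = 1.05 × 0.67 × 1.9 = 1.337 m³/s
w_4 = (9.5 − 5.8)/2 = 1.85 m; q_4 = 1.18 × 0.56 × 1.85 = 1.222 m³/s
w_5 = (10.8 − 8.2)/2 = 1.3 m; q_5 = 0.84 × 0.33 × 1.3 = 0.3604 m³/s
w_6 = (10.8 − 9.5)/2 = 0.65 m; q_6 = 0.37 × 0.12 × 0.65 = 0.02886 m³/s
Q = Σ qᵢ = 4.107 m³/s

4.11 m³/s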